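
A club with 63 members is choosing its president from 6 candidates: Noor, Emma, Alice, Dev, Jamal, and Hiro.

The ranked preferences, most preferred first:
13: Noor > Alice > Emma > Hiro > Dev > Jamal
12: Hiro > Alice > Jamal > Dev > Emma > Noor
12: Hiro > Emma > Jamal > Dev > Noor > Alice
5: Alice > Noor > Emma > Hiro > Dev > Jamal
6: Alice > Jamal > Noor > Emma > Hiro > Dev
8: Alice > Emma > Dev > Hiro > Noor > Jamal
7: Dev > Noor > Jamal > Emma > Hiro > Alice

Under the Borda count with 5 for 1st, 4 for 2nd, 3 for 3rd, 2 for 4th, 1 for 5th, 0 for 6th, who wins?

Alice

Noor: 13×5 + 12×0 + 12×1 + 5×4 + 6×3 + 8×1 + 7×4 = 151
Emma: 13×3 + 12×1 + 12×4 + 5×3 + 6×2 + 8×4 + 7×2 = 172
Alice: 13×4 + 12×4 + 12×0 + 5×5 + 6×5 + 8×5 + 7×0 = 195
Dev: 13×1 + 12×2 + 12×2 + 5×1 + 6×0 + 8×3 + 7×5 = 125
Jamal: 13×0 + 12×3 + 12×3 + 5×0 + 6×4 + 8×0 + 7×3 = 117
Hiro: 13×2 + 12×5 + 12×5 + 5×2 + 6×1 + 8×2 + 7×1 = 185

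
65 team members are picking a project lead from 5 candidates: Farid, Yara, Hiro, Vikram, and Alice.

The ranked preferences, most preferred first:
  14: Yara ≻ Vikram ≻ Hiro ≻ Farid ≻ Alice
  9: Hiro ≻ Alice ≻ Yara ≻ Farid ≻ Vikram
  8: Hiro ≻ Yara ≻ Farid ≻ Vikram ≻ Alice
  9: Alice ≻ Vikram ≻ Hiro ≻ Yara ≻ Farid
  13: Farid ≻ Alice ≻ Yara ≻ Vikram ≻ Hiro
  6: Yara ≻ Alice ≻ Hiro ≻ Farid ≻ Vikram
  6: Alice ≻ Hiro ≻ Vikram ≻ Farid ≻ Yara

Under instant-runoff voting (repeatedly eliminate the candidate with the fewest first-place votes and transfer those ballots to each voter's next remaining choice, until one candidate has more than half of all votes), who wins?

Round 1: Farid 13, Yara 20, Hiro 17, Vikram 0, Alice 15. Vikram eliminated.
Round 2: Farid 13, Yara 20, Hiro 17, Alice 15. Farid eliminated.
Round 3: Yara 20, Hiro 17, Alice 28. Hiro eliminated.
Round 4: Yara 28, Alice 37. Alice has a majority (≥33).

Alice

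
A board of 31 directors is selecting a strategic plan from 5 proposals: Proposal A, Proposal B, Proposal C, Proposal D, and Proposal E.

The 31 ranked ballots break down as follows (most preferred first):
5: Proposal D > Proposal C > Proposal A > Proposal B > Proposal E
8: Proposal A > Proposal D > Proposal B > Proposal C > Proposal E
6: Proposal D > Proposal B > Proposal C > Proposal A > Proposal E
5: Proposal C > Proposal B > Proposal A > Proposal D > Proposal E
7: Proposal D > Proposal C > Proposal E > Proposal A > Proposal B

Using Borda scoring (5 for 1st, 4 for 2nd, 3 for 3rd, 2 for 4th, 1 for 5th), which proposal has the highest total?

Proposal A: 5×3 + 8×5 + 6×2 + 5×3 + 7×2 = 96
Proposal B: 5×2 + 8×3 + 6×4 + 5×4 + 7×1 = 85
Proposal C: 5×4 + 8×2 + 6×3 + 5×5 + 7×4 = 107
Proposal D: 5×5 + 8×4 + 6×5 + 5×2 + 7×5 = 132
Proposal E: 5×1 + 8×1 + 6×1 + 5×1 + 7×3 = 45

Proposal D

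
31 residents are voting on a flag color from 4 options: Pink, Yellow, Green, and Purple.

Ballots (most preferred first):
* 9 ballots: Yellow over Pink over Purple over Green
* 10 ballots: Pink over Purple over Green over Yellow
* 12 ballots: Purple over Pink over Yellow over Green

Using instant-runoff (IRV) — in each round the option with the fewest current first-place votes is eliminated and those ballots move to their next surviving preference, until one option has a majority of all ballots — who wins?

Round 1: Pink 10, Yellow 9, Green 0, Purple 12. Green eliminated.
Round 2: Pink 10, Yellow 9, Purple 12. Yellow eliminated.
Round 3: Pink 19, Purple 12. Pink has a majority (≥16).

Pink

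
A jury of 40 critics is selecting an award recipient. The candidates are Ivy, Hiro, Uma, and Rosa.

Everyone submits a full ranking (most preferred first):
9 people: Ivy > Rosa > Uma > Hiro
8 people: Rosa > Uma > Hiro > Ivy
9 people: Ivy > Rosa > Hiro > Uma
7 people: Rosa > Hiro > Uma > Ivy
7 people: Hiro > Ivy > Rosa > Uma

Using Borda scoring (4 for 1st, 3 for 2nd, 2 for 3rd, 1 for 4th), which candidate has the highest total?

Ivy: 9×4 + 8×1 + 9×4 + 7×1 + 7×3 = 108
Hiro: 9×1 + 8×2 + 9×2 + 7×3 + 7×4 = 92
Uma: 9×2 + 8×3 + 9×1 + 7×2 + 7×1 = 72
Rosa: 9×3 + 8×4 + 9×3 + 7×4 + 7×2 = 128

Rosa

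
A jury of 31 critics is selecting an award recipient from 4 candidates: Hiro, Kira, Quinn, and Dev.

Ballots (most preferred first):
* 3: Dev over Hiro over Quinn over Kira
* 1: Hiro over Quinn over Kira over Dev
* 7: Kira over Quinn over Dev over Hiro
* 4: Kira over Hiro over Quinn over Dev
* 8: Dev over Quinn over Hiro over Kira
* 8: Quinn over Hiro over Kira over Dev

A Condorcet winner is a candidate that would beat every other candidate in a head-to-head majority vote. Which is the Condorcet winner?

Quinn vs Hiro: 23–8
Quinn vs Kira: 20–11
Quinn vs Dev: 20–11
Quinn beats every other candidate.

Quinn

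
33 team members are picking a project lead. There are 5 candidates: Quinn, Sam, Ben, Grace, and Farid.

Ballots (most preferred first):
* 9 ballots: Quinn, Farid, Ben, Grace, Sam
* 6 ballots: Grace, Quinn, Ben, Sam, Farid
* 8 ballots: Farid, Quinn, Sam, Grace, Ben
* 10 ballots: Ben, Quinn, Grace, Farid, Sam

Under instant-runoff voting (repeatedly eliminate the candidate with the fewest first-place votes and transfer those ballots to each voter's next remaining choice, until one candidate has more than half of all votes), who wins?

Round 1: Quinn 9, Sam 0, Ben 10, Grace 6, Farid 8. Sam eliminated.
Round 2: Quinn 9, Ben 10, Grace 6, Farid 8. Grace eliminated.
Round 3: Quinn 15, Ben 10, Farid 8. Farid eliminated.
Round 4: Quinn 23, Ben 10. Quinn has a majority (≥17).

Quinn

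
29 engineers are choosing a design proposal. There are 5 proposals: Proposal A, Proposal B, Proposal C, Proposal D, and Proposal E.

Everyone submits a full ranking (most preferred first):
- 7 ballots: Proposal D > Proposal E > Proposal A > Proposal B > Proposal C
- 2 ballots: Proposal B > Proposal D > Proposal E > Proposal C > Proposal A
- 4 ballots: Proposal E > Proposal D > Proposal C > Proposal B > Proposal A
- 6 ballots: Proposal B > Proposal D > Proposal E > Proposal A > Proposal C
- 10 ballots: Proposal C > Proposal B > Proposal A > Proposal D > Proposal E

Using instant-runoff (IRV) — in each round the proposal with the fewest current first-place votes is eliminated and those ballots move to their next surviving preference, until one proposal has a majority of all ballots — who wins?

Proposal D

Round 1: Proposal A 0, Proposal B 8, Proposal C 10, Proposal D 7, Proposal E 4. Proposal A eliminated.
Round 2: Proposal B 8, Proposal C 10, Proposal D 7, Proposal E 4. Proposal E eliminated.
Round 3: Proposal B 8, Proposal C 10, Proposal D 11. Proposal B eliminated.
Round 4: Proposal C 10, Proposal D 19. Proposal D has a majority (≥15).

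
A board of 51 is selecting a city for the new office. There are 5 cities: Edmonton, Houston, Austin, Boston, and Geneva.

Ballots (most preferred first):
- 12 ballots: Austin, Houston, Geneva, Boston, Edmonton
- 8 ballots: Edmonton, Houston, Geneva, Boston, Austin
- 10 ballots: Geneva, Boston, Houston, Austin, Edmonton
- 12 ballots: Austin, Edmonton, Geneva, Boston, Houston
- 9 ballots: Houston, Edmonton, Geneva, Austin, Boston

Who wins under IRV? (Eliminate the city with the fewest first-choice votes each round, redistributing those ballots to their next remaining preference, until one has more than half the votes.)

Houston

Round 1: Edmonton 8, Houston 9, Austin 24, Boston 0, Geneva 10. Boston eliminated.
Round 2: Edmonton 8, Houston 9, Austin 24, Geneva 10. Edmonton eliminated.
Round 3: Houston 17, Austin 24, Geneva 10. Geneva eliminated.
Round 4: Houston 27, Austin 24. Houston has a majority (≥26).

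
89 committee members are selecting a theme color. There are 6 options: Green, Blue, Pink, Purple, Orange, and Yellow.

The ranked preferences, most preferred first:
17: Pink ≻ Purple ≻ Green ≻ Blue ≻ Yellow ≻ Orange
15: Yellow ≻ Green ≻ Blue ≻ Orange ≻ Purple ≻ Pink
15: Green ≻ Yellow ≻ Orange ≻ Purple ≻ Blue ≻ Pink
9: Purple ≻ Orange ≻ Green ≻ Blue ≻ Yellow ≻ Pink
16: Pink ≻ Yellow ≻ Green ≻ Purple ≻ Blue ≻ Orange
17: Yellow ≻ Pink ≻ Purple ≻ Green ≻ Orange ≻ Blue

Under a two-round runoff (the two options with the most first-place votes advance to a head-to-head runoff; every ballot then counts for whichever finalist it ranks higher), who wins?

Yellow

Round 1 first-place votes: Green 15, Blue 0, Pink 33, Purple 9, Orange 0, Yellow 32. Pink and Yellow advance.
Runoff: Pink is ranked above Yellow on 33 ballots, Yellow above Pink on 56.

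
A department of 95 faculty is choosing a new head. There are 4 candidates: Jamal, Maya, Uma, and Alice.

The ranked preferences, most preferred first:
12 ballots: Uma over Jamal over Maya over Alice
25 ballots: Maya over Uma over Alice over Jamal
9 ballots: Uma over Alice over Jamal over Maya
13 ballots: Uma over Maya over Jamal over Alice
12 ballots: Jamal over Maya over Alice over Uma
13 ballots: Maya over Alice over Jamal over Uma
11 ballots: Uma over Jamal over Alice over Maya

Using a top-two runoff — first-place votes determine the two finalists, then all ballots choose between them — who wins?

Maya

Round 1 first-place votes: Jamal 12, Maya 38, Uma 45, Alice 0. Uma and Maya advance.
Runoff: Uma is ranked above Maya on 45 ballots, Maya above Uma on 50.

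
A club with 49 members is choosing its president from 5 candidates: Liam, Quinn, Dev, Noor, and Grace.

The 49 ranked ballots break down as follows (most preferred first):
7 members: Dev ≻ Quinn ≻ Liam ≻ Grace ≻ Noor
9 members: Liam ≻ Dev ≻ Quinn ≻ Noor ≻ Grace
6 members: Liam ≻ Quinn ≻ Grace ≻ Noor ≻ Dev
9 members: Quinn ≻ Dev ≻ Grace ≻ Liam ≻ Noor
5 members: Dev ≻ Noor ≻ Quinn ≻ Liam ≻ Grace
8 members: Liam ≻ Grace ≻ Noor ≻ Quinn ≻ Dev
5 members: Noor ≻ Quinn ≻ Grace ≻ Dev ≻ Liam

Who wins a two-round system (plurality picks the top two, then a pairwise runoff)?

Round 1 first-place votes: Liam 23, Quinn 9, Dev 12, Noor 5, Grace 0. Liam and Dev advance.
Runoff: Liam is ranked above Dev on 23 ballots, Dev above Liam on 26.

Dev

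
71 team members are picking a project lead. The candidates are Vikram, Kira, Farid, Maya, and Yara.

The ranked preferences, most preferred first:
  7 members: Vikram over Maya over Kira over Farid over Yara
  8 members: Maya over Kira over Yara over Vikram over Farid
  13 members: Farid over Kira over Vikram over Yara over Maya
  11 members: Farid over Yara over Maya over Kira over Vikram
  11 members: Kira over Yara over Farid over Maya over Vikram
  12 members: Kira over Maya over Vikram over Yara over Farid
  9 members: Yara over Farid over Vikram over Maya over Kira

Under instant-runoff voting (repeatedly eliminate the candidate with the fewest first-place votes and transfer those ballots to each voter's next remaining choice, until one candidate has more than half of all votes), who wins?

Kira

Round 1: Vikram 7, Kira 23, Farid 24, Maya 8, Yara 9. Vikram eliminated.
Round 2: Kira 23, Farid 24, Maya 15, Yara 9. Yara eliminated.
Round 3: Kira 23, Farid 33, Maya 15. Maya eliminated.
Round 4: Kira 38, Farid 33. Kira has a majority (≥36).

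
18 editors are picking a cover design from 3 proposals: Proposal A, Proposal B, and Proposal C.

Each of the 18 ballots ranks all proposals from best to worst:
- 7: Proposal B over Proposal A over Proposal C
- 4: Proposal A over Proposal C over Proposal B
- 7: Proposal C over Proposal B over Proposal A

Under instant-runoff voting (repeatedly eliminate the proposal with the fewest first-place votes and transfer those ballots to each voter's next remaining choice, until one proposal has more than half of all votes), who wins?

Proposal C

Round 1: Proposal A 4, Proposal B 7, Proposal C 7. Proposal A eliminated.
Round 2: Proposal B 7, Proposal C 11. Proposal C has a majority (≥10).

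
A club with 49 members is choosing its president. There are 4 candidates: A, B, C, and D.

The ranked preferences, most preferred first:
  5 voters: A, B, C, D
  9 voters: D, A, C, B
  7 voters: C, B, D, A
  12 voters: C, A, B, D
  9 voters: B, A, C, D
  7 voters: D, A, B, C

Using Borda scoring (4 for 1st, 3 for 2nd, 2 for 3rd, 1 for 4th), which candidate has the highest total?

A: 5×4 + 9×3 + 7×1 + 12×3 + 9×3 + 7×3 = 138
B: 5×3 + 9×1 + 7×3 + 12×2 + 9×4 + 7×2 = 119
C: 5×2 + 9×2 + 7×4 + 12×4 + 9×2 + 7×1 = 129
D: 5×1 + 9×4 + 7×2 + 12×1 + 9×1 + 7×4 = 104

A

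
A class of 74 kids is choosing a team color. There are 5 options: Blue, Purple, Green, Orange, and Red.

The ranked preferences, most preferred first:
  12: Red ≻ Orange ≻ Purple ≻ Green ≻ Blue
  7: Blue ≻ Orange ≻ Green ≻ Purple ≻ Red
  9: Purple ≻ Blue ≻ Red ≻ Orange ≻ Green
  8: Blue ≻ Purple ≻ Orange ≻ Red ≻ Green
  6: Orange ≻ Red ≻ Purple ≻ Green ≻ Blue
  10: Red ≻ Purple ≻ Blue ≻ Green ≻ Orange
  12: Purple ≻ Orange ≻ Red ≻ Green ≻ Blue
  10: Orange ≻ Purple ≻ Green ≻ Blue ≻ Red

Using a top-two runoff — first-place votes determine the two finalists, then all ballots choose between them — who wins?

Purple

Round 1 first-place votes: Blue 15, Purple 21, Green 0, Orange 16, Red 22. Red and Purple advance.
Runoff: Red is ranked above Purple on 28 ballots, Purple above Red on 46.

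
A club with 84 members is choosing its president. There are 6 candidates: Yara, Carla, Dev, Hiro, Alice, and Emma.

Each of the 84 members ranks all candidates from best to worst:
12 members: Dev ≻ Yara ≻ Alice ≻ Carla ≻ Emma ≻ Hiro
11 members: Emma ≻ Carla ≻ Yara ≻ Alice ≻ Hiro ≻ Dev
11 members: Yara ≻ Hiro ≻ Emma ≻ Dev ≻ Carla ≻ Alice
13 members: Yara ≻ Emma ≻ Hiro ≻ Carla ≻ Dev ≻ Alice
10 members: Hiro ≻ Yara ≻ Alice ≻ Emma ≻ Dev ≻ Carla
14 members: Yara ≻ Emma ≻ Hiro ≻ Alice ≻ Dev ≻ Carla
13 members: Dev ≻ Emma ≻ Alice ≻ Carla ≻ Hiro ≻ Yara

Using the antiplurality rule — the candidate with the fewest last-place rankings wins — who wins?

Last-place votes: Yara 13, Carla 24, Dev 11, Hiro 12, Alice 24, Emma 0.

Emma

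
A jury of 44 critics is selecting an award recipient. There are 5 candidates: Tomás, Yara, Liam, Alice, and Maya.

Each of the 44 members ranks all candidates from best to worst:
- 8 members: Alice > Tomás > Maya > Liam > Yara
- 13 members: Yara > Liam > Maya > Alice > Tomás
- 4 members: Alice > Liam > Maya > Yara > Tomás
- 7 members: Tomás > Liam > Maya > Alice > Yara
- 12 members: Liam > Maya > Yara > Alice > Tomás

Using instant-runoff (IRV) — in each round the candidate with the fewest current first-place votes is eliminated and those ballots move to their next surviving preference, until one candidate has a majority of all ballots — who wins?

Liam

Round 1: Tomás 7, Yara 13, Liam 12, Alice 12, Maya 0. Maya eliminated.
Round 2: Tomás 7, Yara 13, Liam 12, Alice 12. Tomás eliminated.
Round 3: Yara 13, Liam 19, Alice 12. Alice eliminated.
Round 4: Yara 13, Liam 31. Liam has a majority (≥23).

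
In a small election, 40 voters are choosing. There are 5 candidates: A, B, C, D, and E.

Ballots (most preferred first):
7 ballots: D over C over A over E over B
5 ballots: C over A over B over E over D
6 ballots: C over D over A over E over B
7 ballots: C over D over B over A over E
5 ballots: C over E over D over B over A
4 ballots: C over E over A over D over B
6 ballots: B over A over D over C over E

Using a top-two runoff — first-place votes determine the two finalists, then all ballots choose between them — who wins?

Round 1 first-place votes: A 0, B 6, C 27, D 7, E 0. C and D advance.
Runoff: C is ranked above D on 27 ballots, D above C on 13.

C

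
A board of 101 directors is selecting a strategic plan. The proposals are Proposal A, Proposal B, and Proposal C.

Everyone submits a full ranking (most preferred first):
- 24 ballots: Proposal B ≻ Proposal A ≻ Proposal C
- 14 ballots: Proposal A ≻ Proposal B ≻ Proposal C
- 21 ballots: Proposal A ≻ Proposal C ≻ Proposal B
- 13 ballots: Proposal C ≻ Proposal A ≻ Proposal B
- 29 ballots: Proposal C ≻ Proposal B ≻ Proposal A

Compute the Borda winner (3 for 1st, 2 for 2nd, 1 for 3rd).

Proposal A: 24×2 + 14×3 + 21×3 + 13×2 + 29×1 = 208
Proposal B: 24×3 + 14×2 + 21×1 + 13×1 + 29×2 = 192
Proposal C: 24×1 + 14×1 + 21×2 + 13×3 + 29×3 = 206

Proposal A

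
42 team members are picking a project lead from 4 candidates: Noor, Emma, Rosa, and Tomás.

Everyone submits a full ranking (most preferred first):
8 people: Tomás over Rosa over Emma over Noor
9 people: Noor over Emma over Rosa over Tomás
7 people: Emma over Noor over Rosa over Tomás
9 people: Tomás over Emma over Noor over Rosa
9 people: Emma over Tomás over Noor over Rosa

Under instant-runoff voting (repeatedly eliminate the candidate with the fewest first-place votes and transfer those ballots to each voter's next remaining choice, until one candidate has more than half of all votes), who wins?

Emma

Round 1: Noor 9, Emma 16, Rosa 0, Tomás 17. Rosa eliminated.
Round 2: Noor 9, Emma 16, Tomás 17. Noor eliminated.
Round 3: Emma 25, Tomás 17. Emma has a majority (≥22).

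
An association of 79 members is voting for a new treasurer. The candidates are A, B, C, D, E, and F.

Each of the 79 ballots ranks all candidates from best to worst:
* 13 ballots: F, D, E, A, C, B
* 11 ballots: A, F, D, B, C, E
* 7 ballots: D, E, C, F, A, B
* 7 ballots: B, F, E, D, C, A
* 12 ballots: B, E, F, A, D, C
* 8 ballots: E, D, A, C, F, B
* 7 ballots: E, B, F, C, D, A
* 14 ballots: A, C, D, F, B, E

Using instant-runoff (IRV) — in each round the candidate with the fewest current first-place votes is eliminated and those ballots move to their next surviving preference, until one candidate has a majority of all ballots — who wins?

Round 1: A 25, B 19, C 0, D 7, E 15, F 13. C eliminated.
Round 2: A 25, B 19, D 7, E 15, F 13. D eliminated.
Round 3: A 25, B 19, E 22, F 13. F eliminated.
Round 4: A 25, B 19, E 35. B eliminated.
Round 5: A 25, E 54. E has a majority (≥40).

E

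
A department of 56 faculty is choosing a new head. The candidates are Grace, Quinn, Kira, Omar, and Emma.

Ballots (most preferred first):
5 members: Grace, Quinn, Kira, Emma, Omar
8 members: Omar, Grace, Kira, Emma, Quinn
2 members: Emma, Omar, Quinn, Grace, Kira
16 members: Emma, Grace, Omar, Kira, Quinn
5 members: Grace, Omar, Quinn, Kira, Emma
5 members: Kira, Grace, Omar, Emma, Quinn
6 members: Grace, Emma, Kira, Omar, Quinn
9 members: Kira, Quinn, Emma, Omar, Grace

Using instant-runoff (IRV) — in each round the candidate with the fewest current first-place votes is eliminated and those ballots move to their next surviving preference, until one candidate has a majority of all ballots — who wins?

Grace

Round 1: Grace 16, Quinn 0, Kira 14, Omar 8, Emma 18. Quinn eliminated.
Round 2: Grace 16, Kira 14, Omar 8, Emma 18. Omar eliminated.
Round 3: Grace 24, Kira 14, Emma 18. Kira eliminated.
Round 4: Grace 29, Emma 27. Grace has a majority (≥29).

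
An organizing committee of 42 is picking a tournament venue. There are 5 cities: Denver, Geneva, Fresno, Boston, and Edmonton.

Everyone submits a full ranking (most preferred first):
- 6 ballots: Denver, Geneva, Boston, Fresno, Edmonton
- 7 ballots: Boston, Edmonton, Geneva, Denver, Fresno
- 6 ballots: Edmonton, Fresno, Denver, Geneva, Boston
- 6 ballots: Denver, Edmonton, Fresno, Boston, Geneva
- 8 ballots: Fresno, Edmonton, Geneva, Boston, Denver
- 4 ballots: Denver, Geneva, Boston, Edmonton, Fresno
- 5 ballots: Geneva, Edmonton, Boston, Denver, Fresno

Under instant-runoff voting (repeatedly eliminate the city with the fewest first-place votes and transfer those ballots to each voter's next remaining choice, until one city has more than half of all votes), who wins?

Round 1: Denver 16, Geneva 5, Fresno 8, Boston 7, Edmonton 6. Geneva eliminated.
Round 2: Denver 16, Fresno 8, Boston 7, Edmonton 11. Boston eliminated.
Round 3: Denver 16, Fresno 8, Edmonton 18. Fresno eliminated.
Round 4: Denver 16, Edmonton 26. Edmonton has a majority (≥22).

Edmonton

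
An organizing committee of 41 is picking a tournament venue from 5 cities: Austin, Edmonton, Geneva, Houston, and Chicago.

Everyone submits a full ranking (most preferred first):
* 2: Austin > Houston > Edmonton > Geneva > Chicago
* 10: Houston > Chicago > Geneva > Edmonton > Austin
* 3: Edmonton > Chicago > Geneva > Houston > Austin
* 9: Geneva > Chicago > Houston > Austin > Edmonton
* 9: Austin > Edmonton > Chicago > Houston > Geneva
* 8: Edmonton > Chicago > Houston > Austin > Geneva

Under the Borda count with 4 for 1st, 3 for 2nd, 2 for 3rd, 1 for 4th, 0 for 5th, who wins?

Chicago

Austin: 2×4 + 10×0 + 3×0 + 9×1 + 9×4 + 8×1 = 61
Edmonton: 2×2 + 10×1 + 3×4 + 9×0 + 9×3 + 8×4 = 85
Geneva: 2×1 + 10×2 + 3×2 + 9×4 + 9×0 + 8×0 = 64
Houston: 2×3 + 10×4 + 3×1 + 9×2 + 9×1 + 8×2 = 92
Chicago: 2×0 + 10×3 + 3×3 + 9×3 + 9×2 + 8×3 = 108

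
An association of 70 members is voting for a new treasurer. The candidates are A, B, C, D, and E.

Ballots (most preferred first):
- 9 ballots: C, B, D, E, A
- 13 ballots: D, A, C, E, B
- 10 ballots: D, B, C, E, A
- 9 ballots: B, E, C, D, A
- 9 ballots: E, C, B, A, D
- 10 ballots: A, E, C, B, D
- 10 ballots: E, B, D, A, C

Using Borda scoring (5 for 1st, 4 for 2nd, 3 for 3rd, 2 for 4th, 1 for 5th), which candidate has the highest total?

A: 9×1 + 13×4 + 10×1 + 9×1 + 9×2 + 10×5 + 10×2 = 168
B: 9×4 + 13×1 + 10×4 + 9×5 + 9×3 + 10×2 + 10×4 = 221
C: 9×5 + 13×3 + 10×3 + 9×3 + 9×4 + 10×3 + 10×1 = 217
D: 9×3 + 13×5 + 10×5 + 9×2 + 9×1 + 10×1 + 10×3 = 209
E: 9×2 + 13×2 + 10×2 + 9×4 + 9×5 + 10×4 + 10×5 = 235

E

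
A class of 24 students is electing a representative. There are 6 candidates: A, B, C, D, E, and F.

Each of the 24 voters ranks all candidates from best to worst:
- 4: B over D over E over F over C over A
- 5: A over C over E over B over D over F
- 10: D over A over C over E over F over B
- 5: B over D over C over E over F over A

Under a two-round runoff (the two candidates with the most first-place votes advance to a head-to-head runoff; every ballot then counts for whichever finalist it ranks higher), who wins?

Round 1 first-place votes: A 5, B 9, C 0, D 10, E 0, F 0. D and B advance.
Runoff: D is ranked above B on 10 ballots, B above D on 14.

B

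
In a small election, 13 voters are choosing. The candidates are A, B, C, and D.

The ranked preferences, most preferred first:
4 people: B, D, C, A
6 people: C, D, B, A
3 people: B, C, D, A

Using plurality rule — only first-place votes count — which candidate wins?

B

First-place votes: A 0, B 7, C 6, D 0.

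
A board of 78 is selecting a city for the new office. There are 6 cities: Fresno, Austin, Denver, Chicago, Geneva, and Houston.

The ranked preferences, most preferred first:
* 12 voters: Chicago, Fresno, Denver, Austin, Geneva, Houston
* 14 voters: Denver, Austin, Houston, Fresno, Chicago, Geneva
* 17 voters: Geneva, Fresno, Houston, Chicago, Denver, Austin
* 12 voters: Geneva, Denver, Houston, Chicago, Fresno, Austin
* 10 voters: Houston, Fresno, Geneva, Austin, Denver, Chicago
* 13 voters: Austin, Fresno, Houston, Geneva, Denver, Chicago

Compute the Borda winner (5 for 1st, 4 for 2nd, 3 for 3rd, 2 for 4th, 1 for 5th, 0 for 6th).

Fresno: 12×4 + 14×2 + 17×4 + 12×1 + 10×4 + 13×4 = 248
Austin: 12×2 + 14×4 + 17×0 + 12×0 + 10×2 + 13×5 = 165
Denver: 12×3 + 14×5 + 17×1 + 12×4 + 10×1 + 13×1 = 194
Chicago: 12×5 + 14×1 + 17×2 + 12×2 + 10×0 + 13×0 = 132
Geneva: 12×1 + 14×0 + 17×5 + 12×5 + 10×3 + 13×2 = 213
Houston: 12×0 + 14×3 + 17×3 + 12×3 + 10×5 + 13×3 = 218

Fresno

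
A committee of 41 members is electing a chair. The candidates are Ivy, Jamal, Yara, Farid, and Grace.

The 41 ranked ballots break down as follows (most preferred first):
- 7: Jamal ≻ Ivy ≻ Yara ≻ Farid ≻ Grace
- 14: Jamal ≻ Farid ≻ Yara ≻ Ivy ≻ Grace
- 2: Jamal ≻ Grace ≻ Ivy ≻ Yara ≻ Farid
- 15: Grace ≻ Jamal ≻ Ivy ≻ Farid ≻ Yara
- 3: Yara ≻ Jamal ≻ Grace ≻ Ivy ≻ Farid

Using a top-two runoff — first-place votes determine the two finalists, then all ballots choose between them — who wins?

Round 1 first-place votes: Ivy 0, Jamal 23, Yara 3, Farid 0, Grace 15. Jamal and Grace advance.
Runoff: Jamal is ranked above Grace on 26 ballots, Grace above Jamal on 15.

Jamal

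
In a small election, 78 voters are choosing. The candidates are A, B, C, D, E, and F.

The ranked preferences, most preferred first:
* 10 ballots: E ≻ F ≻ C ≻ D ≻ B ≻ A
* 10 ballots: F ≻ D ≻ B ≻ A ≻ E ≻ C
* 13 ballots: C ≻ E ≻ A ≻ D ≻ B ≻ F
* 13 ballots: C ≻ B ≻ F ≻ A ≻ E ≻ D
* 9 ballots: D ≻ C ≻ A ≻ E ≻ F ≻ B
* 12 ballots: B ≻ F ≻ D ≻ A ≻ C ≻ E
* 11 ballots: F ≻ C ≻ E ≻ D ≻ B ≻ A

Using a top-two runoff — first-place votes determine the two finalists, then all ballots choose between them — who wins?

F

Round 1 first-place votes: A 0, B 12, C 26, D 9, E 10, F 21. C and F advance.
Runoff: C is ranked above F on 35 ballots, F above C on 43.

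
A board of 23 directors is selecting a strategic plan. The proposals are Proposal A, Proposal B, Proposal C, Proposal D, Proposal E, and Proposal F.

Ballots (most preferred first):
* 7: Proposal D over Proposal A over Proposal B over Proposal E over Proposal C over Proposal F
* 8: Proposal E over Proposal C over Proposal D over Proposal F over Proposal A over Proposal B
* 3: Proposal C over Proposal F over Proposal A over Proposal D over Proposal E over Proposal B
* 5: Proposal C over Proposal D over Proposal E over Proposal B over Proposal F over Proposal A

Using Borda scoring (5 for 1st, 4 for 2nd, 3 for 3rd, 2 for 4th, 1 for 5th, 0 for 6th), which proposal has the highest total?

Proposal A: 7×4 + 8×1 + 3×3 + 5×0 = 45
Proposal B: 7×3 + 8×0 + 3×0 + 5×2 = 31
Proposal C: 7×1 + 8×4 + 3×5 + 5×5 = 79
Proposal D: 7×5 + 8×3 + 3×2 + 5×4 = 85
Proposal E: 7×2 + 8×5 + 3×1 + 5×3 = 72
Proposal F: 7×0 + 8×2 + 3×4 + 5×1 = 33

Proposal D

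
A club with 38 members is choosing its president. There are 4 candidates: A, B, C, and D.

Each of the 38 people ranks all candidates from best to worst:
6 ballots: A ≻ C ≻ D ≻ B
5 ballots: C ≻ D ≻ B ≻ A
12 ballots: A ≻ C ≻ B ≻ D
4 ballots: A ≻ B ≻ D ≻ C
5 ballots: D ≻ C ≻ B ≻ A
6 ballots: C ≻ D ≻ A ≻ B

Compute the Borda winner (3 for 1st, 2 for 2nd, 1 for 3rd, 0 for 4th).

C

A: 6×3 + 5×0 + 12×3 + 4×3 + 5×0 + 6×1 = 72
B: 6×0 + 5×1 + 12×1 + 4×2 + 5×1 + 6×0 = 30
C: 6×2 + 5×3 + 12×2 + 4×0 + 5×2 + 6×3 = 79
D: 6×1 + 5×2 + 12×0 + 4×1 + 5×3 + 6×2 = 47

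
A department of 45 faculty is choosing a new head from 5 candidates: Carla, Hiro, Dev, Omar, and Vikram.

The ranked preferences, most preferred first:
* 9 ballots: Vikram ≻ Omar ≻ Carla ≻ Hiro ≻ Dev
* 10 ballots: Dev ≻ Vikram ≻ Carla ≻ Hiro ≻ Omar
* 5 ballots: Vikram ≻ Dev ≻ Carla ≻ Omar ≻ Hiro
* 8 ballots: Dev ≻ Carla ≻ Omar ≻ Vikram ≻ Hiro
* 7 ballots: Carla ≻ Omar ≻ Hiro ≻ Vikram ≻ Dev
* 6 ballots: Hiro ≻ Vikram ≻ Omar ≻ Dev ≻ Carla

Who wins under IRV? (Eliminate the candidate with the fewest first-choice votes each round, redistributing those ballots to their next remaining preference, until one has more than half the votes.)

Vikram

Round 1: Carla 7, Hiro 6, Dev 18, Omar 0, Vikram 14. Omar eliminated.
Round 2: Carla 7, Hiro 6, Dev 18, Vikram 14. Hiro eliminated.
Round 3: Carla 7, Dev 18, Vikram 20. Carla eliminated.
Round 4: Dev 18, Vikram 27. Vikram has a majority (≥23).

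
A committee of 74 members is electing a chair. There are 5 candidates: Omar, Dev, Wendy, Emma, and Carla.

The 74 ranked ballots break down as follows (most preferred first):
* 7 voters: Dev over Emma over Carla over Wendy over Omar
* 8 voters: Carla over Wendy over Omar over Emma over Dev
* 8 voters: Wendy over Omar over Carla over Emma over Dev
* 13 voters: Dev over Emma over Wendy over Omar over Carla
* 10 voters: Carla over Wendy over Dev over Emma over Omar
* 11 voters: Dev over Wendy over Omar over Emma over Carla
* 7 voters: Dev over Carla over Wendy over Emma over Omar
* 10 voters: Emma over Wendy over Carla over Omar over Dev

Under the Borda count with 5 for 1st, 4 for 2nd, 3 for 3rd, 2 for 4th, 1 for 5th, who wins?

Omar: 7×1 + 8×3 + 8×4 + 13×2 + 10×1 + 11×3 + 7×1 + 10×2 = 159
Dev: 7×5 + 8×1 + 8×1 + 13×5 + 10×3 + 11×5 + 7×5 + 10×1 = 246
Wendy: 7×2 + 8×4 + 8×5 + 13×3 + 10×4 + 11×4 + 7×3 + 10×4 = 270
Emma: 7×4 + 8×2 + 8×2 + 13×4 + 10×2 + 11×2 + 7×2 + 10×5 = 218
Carla: 7×3 + 8×5 + 8×3 + 13×1 + 10×5 + 11×1 + 7×4 + 10×3 = 217

Wendy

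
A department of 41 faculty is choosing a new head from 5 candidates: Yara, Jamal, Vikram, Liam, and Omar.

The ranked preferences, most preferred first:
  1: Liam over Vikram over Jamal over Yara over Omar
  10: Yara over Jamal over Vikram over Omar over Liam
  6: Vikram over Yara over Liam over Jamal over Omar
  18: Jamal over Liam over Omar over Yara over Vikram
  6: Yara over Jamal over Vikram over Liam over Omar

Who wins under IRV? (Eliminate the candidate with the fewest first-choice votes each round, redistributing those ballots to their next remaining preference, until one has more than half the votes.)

Round 1: Yara 16, Jamal 18, Vikram 6, Liam 1, Omar 0. Omar eliminated.
Round 2: Yara 16, Jamal 18, Vikram 6, Liam 1. Liam eliminated.
Round 3: Yara 16, Jamal 18, Vikram 7. Vikram eliminated.
Round 4: Yara 22, Jamal 19. Yara has a majority (≥21).

Yara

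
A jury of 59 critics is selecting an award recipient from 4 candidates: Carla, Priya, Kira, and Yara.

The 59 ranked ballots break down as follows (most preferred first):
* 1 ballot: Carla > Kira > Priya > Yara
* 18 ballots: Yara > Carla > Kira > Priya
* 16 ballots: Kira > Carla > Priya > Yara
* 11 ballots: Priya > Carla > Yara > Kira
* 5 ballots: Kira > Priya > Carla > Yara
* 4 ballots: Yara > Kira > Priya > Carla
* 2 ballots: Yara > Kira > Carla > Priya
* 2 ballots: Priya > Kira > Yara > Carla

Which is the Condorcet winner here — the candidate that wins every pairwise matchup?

Carla vs Priya: 37–22
Carla vs Kira: 30–29
Carla vs Yara: 33–26
Carla beats every other candidate.

Carla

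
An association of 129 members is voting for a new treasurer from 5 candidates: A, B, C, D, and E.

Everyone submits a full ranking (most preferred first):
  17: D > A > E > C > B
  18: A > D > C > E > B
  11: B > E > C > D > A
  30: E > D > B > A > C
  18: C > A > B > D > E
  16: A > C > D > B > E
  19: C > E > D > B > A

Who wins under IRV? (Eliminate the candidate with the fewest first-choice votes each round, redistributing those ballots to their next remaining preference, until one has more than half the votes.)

Round 1: A 34, B 11, C 37, D 17, E 30. B eliminated.
Round 2: A 34, C 37, D 17, E 41. D eliminated.
Round 3: A 51, C 37, E 41. C eliminated.
Round 4: A 69, E 60. A has a majority (≥65).

A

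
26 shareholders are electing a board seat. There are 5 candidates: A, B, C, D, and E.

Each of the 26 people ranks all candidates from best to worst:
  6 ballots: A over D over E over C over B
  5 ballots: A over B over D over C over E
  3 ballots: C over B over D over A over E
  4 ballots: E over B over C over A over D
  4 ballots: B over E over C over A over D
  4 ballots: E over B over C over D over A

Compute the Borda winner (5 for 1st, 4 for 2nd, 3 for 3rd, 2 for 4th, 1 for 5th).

B

A: 6×5 + 5×5 + 3×2 + 4×2 + 4×2 + 4×1 = 81
B: 6×1 + 5×4 + 3×4 + 4×4 + 4×5 + 4×4 = 90
C: 6×2 + 5×2 + 3×5 + 4×3 + 4×3 + 4×3 = 73
D: 6×4 + 5×3 + 3×3 + 4×1 + 4×1 + 4×2 = 64
E: 6×3 + 5×1 + 3×1 + 4×5 + 4×4 + 4×5 = 82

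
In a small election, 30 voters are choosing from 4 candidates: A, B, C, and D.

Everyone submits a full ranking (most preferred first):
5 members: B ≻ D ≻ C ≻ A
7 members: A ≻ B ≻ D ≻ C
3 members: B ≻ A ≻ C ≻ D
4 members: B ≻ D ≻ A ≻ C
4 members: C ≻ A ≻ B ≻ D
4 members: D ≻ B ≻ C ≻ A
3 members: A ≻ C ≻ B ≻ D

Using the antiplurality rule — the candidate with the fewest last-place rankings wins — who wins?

B

Last-place votes: A 9, B 0, C 11, D 10.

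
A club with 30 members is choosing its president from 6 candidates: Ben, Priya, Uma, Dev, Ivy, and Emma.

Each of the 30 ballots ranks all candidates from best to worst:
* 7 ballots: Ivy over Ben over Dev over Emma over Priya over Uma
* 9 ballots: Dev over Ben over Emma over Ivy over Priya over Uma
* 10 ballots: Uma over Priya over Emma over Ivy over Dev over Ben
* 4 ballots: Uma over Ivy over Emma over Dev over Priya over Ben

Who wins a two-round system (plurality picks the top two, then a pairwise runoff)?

Dev

Round 1 first-place votes: Ben 0, Priya 0, Uma 14, Dev 9, Ivy 7, Emma 0. Uma and Dev advance.
Runoff: Uma is ranked above Dev on 14 ballots, Dev above Uma on 16.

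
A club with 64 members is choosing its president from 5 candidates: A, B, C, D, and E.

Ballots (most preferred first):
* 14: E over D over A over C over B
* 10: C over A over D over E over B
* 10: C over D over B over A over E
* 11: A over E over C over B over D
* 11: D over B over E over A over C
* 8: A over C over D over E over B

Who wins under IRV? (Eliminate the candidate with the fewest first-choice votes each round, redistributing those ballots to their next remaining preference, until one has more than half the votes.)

Round 1: A 19, B 0, C 20, D 11, E 14. B eliminated.
Round 2: A 19, C 20, D 11, E 14. D eliminated.
Round 3: A 19, C 20, E 25. A eliminated.
Round 4: C 28, E 36. E has a majority (≥33).

E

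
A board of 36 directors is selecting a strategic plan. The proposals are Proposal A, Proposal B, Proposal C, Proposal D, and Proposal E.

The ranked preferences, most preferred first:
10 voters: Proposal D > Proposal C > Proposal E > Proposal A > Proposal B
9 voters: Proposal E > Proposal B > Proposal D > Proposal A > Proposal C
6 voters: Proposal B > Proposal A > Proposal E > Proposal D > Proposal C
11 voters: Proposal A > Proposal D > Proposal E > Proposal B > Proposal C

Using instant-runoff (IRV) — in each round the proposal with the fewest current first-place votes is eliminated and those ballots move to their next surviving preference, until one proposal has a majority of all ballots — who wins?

Round 1: Proposal A 11, Proposal B 6, Proposal C 0, Proposal D 10, Proposal E 9. Proposal C eliminated.
Round 2: Proposal A 11, Proposal B 6, Proposal D 10, Proposal E 9. Proposal B eliminated.
Round 3: Proposal A 17, Proposal D 10, Proposal E 9. Proposal E eliminated.
Round 4: Proposal A 17, Proposal D 19. Proposal D has a majority (≥19).

Proposal D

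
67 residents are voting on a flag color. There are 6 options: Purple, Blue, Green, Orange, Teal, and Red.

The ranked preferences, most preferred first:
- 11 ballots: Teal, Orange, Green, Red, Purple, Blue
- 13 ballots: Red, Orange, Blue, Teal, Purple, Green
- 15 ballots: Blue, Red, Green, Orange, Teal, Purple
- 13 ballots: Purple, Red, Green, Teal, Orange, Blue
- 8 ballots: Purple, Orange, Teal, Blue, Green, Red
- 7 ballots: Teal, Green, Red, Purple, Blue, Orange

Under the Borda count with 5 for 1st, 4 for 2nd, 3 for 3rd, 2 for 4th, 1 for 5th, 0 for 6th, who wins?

Red

Purple: 11×1 + 13×1 + 15×0 + 13×5 + 8×5 + 7×2 = 143
Blue: 11×0 + 13×3 + 15×5 + 13×0 + 8×2 + 7×1 = 137
Green: 11×3 + 13×0 + 15×3 + 13×3 + 8×1 + 7×4 = 153
Orange: 11×4 + 13×4 + 15×2 + 13×1 + 8×4 + 7×0 = 171
Teal: 11×5 + 13×2 + 15×1 + 13×2 + 8×3 + 7×5 = 181
Red: 11×2 + 13×5 + 15×4 + 13×4 + 8×0 + 7×3 = 220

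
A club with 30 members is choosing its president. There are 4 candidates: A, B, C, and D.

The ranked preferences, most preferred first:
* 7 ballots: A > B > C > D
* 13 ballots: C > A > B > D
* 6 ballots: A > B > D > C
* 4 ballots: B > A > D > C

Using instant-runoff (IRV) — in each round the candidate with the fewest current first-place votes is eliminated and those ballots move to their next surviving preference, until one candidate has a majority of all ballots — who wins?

A

Round 1: A 13, B 4, C 13, D 0. D eliminated.
Round 2: A 13, B 4, C 13. B eliminated.
Round 3: A 17, C 13. A has a majority (≥16).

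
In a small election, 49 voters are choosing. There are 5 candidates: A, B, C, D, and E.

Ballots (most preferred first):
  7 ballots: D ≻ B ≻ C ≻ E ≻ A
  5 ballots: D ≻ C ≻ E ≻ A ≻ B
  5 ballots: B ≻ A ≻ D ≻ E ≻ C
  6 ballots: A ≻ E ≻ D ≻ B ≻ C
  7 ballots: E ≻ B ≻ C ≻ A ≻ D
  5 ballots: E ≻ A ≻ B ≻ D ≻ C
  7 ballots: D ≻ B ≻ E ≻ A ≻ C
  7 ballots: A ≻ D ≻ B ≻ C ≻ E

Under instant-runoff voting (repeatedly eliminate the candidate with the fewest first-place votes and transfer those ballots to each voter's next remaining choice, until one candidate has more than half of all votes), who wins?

Round 1: A 13, B 5, C 0, D 19, E 12. C eliminated.
Round 2: A 13, B 5, D 19, E 12. B eliminated.
Round 3: A 18, D 19, E 12. E eliminated.
Round 4: A 30, D 19. A has a majority (≥25).

A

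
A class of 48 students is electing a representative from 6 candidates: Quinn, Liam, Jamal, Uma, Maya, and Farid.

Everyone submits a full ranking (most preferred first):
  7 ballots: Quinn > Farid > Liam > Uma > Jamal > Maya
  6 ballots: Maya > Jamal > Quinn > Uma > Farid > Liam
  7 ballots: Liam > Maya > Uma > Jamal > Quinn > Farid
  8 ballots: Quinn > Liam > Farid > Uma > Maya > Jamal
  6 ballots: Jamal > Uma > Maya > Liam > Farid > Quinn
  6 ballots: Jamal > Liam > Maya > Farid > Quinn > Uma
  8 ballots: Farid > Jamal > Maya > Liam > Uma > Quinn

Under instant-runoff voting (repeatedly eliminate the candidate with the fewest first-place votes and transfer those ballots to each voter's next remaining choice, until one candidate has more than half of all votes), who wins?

Jamal

Round 1: Quinn 15, Liam 7, Jamal 12, Uma 0, Maya 6, Farid 8. Uma eliminated.
Round 2: Quinn 15, Liam 7, Jamal 12, Maya 6, Farid 8. Maya eliminated.
Round 3: Quinn 15, Liam 7, Jamal 18, Farid 8. Liam eliminated.
Round 4: Quinn 15, Jamal 25, Farid 8. Jamal has a majority (≥25).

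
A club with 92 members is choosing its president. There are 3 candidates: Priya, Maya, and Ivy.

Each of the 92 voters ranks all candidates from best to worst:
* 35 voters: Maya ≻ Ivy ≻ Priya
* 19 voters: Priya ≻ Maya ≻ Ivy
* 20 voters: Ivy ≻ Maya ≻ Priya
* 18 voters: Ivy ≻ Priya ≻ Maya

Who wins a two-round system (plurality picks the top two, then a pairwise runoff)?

Round 1 first-place votes: Priya 19, Maya 35, Ivy 38. Ivy and Maya advance.
Runoff: Ivy is ranked above Maya on 38 ballots, Maya above Ivy on 54.

Maya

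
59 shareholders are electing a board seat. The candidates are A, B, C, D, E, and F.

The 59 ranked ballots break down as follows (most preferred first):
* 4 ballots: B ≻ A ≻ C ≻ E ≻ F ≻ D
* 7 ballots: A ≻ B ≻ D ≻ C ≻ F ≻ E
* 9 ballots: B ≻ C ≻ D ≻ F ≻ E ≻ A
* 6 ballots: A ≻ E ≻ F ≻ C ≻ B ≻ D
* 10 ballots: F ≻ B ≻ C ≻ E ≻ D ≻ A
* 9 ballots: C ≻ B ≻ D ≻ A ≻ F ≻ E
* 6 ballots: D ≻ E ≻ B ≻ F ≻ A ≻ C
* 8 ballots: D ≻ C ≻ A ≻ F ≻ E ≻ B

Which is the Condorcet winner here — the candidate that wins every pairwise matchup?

B

B vs A: 38–21
B vs C: 36–23
B vs D: 45–14
B vs E: 39–20
B vs F: 35–24
B beats every other candidate.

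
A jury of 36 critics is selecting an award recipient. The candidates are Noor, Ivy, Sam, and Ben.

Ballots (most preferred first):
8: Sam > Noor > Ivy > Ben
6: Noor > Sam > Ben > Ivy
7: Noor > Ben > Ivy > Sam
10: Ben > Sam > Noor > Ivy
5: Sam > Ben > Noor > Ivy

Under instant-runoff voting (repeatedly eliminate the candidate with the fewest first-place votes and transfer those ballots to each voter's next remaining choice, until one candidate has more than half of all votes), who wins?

Round 1: Noor 13, Ivy 0, Sam 13, Ben 10. Ivy eliminated.
Round 2: Noor 13, Sam 13, Ben 10. Ben eliminated.
Round 3: Noor 13, Sam 23. Sam has a majority (≥19).

Sam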